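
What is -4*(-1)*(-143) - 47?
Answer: -619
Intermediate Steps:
-4*(-1)*(-143) - 47 = 4*(-143) - 47 = -572 - 47 = -619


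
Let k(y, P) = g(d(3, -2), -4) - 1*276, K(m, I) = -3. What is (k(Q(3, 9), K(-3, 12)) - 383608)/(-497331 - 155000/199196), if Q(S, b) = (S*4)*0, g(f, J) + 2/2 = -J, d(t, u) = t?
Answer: 19116889919/24766625219 ≈ 0.77188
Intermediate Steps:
g(f, J) = -1 - J
Q(S, b) = 0 (Q(S, b) = (4*S)*0 = 0)
k(y, P) = -273 (k(y, P) = (-1 - 1*(-4)) - 1*276 = (-1 + 4) - 276 = 3 - 276 = -273)
(k(Q(3, 9), K(-3, 12)) - 383608)/(-497331 - 155000/199196) = (-273 - 383608)/(-497331 - 155000/199196) = -383881/(-497331 - 155000*1/199196) = -383881/(-497331 - 38750/49799) = -383881/(-24766625219/49799) = -383881*(-49799/24766625219) = 19116889919/24766625219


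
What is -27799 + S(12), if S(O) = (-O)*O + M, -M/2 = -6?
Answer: -27931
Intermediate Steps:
M = 12 (M = -2*(-6) = 12)
S(O) = 12 - O² (S(O) = (-O)*O + 12 = -O² + 12 = 12 - O²)
-27799 + S(12) = -27799 + (12 - 1*12²) = -27799 + (12 - 1*144) = -27799 + (12 - 144) = -27799 - 132 = -27931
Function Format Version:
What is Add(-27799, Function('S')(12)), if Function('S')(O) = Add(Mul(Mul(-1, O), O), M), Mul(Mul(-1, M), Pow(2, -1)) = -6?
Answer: -27931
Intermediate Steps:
M = 12 (M = Mul(-2, -6) = 12)
Function('S')(O) = Add(12, Mul(-1, Pow(O, 2))) (Function('S')(O) = Add(Mul(Mul(-1, O), O), 12) = Add(Mul(-1, Pow(O, 2)), 12) = Add(12, Mul(-1, Pow(O, 2))))
Add(-27799, Function('S')(12)) = Add(-27799, Add(12, Mul(-1, Pow(12, 2)))) = Add(-27799, Add(12, Mul(-1, 144))) = Add(-27799, Add(12, -144)) = Add(-27799, -132) = -27931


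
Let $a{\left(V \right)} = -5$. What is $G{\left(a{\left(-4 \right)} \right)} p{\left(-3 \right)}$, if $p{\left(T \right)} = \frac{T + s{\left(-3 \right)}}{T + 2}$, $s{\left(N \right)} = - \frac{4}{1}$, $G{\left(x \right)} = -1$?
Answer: $-7$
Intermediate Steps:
$s{\left(N \right)} = -4$ ($s{\left(N \right)} = \left(-4\right) 1 = -4$)
$p{\left(T \right)} = \frac{-4 + T}{2 + T}$ ($p{\left(T \right)} = \frac{T - 4}{T + 2} = \frac{-4 + T}{2 + T}$)
$G{\left(a{\left(-4 \right)} \right)} p{\left(-3 \right)} = - \frac{-4 - 3}{2 - 3} = - \frac{-7}{-1} = - \left(-1\right) \left(-7\right) = \left(-1\right) 7 = -7$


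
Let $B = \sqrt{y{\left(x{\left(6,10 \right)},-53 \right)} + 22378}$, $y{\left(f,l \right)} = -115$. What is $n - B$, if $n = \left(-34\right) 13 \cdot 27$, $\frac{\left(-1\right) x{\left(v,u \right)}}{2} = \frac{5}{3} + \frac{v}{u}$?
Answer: $-11934 - \sqrt{22263} \approx -12083.0$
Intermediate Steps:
$x{\left(v,u \right)} = - \frac{10}{3} - \frac{2 v}{u}$ ($x{\left(v,u \right)} = - 2 \left(\frac{5}{3} + \frac{v}{u}\right) = - \frac{10}{3} - \frac{2 v}{u}$)
$B = \sqrt{22263}$ ($B = \sqrt{-115 + 22378} = \sqrt{22263} \approx 149.21$)
$n = -11934$ ($n = \left(-442\right) 27 = -11934$)
$n - B = -11934 - \sqrt{22263}$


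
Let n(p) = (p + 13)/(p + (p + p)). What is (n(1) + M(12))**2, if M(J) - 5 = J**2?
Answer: 212521/9 ≈ 23613.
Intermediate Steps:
n(p) = (13 + p)/(3*p) (n(p) = (13 + p)/(p + 2*p) = (13 + p)/((3*p)) = (13 + p)*(1/(3*p)) = (13 + p)/(3*p))
M(J) = 5 + J**2
(n(1) + M(12))**2 = ((1/3)*(13 + 1)/1 + (5 + 12**2))**2 = ((1/3)*1*14 + (5 + 144))**2 = (14/3 + 149)**2 = (461/3)**2 = 212521/9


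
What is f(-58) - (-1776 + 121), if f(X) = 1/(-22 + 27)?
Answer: 8276/5 ≈ 1655.2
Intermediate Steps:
f(X) = ⅕ (f(X) = 1/5 = ⅕)
f(-58) - (-1776 + 121) = ⅕ - (-1776 + 121) = ⅕ - 1*(-1655) = ⅕ + 1655 = 8276/5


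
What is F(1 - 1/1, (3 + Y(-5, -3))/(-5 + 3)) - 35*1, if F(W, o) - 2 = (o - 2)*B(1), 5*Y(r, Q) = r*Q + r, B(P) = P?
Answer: -75/2 ≈ -37.500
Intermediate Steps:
Y(r, Q) = r/5 + Q*r/5 (Y(r, Q) = (r*Q + r)/5 = (Q*r + r)/5 = (r + Q*r)/5 = r/5 + Q*r/5)
F(W, o) = o (F(W, o) = 2 + (o - 2)*1 = 2 + (-2 + o)*1 = 2 + (-2 + o) = o)
F(1 - 1/1, (3 + Y(-5, -3))/(-5 + 3)) - 35*1 = (3 + (⅕)*(-5)*(1 - 3))/(-5 + 3) - 35*1 = (3 + (⅕)*(-5)*(-2))/(-2) - 35 = (3 + 2)*(-½) - 35 = 5*(-½) - 35 = -5/2 - 35 = -75/2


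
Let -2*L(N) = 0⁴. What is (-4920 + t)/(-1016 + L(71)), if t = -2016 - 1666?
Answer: 4301/508 ≈ 8.4665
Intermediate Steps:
L(N) = 0 (L(N) = -½*0⁴ = -½*0 = 0)
t = -3682
(-4920 + t)/(-1016 + L(71)) = (-4920 - 3682)/(-1016 + 0) = -8602/(-1016) = -8602*(-1/1016) = 4301/508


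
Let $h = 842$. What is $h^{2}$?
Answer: $708964$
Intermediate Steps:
$h^{2} = 842^{2} = 708964$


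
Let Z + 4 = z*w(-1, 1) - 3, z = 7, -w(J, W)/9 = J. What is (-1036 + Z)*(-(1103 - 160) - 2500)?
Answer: 3374140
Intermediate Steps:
w(J, W) = -9*J
Z = 56 (Z = -4 + (7*(-9*(-1)) - 3) = -4 + (7*9 - 3) = -4 + (63 - 3) = -4 + 60 = 56)
(-1036 + Z)*(-(1103 - 160) - 2500) = (-1036 + 56)*(-(1103 - 160) - 2500) = -980*(-1*943 - 2500) = -980*(-943 - 2500) = -980*(-3443) = 3374140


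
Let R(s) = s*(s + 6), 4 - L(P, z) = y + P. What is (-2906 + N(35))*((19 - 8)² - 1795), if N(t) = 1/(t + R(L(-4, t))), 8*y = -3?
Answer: 5375419716/1105 ≈ 4.8646e+6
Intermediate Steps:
y = -3/8 (y = (⅛)*(-3) = -3/8 ≈ -0.37500)
L(P, z) = 35/8 - P (L(P, z) = 4 - (-3/8 + P) = 4 + (3/8 - P) = 35/8 - P)
R(s) = s*(6 + s)
N(t) = 1/(7705/64 + t) (N(t) = 1/(t + (35/8 - 1*(-4))*(6 + (35/8 - 1*(-4)))) = 1/(t + (35/8 + 4)*(6 + (35/8 + 4))) = 1/(t + 67*(6 + 67/8)/8) = 1/(t + (67/8)*(115/8)) = 1/(t + 7705/64) = 1/(7705/64 + t))
(-2906 + N(35))*((19 - 8)² - 1795) = (-2906 + 64/(7705 + 64*35))*((19 - 8)² - 1795) = (-2906 + 64/(7705 + 2240))*(11² - 1795) = (-2906 + 64/9945)*(121 - 1795) = (-2906 + 64*(1/9945))*(-1674) = (-2906 + 64/9945)*(-1674) = -28900106/9945*(-1674) = 5375419716/1105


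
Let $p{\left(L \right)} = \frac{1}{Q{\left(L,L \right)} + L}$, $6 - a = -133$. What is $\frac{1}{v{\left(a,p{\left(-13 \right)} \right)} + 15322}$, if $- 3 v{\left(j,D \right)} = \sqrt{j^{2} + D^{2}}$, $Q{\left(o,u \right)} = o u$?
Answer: $\frac{3355885728}{51418410928559} + \frac{468 \sqrt{470195857}}{51418410928559} \approx 6.5464 \cdot 10^{-5}$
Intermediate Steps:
$a = 139$ ($a = 6 - -133 = 6 + 133 = 139$)
$p{\left(L \right)} = \frac{1}{L + L^{2}}$ ($p{\left(L \right)} = \frac{1}{L L + L} = \frac{1}{L^{2} + L} = \frac{1}{L + L^{2}}$)
$v{\left(j,D \right)} = - \frac{\sqrt{D^{2} + j^{2}}}{3}$ ($v{\left(j,D \right)} = - \frac{\sqrt{j^{2} + D^{2}}}{3} = - \frac{\sqrt{D^{2} + j^{2}}}{3}$)
$\frac{1}{v{\left(a,p{\left(-13 \right)} \right)} + 15322} = \frac{1}{- \frac{\sqrt{\left(\frac{1}{\left(-13\right) \left(1 - 13\right)}\right)^{2} + 139^{2}}}{3} + 15322} = \frac{1}{- \frac{\sqrt{\left(- \frac{1}{13 \left(-12\right)}\right)^{2} + 19321}}{3} + 15322} = \frac{1}{- \frac{\sqrt{\left(\left(- \frac{1}{13}\right) \left(- \frac{1}{12}\right)\right)^{2} + 19321}}{3} + 15322} = \frac{1}{- \frac{\sqrt{\left(\frac{1}{156}\right)^{2} + 19321}}{3} + 15322} = \frac{1}{- \frac{\sqrt{\frac{1}{24336} + 19321}}{3} + 15322} = \frac{1}{- \frac{\sqrt{\frac{470195857}{24336}}}{3} + 15322} = \frac{1}{- \frac{\frac{1}{156} \sqrt{470195857}}{3} + 15322} = \frac{1}{- \frac{\sqrt{470195857}}{468} + 15322} = \frac{1}{15322 - \frac{\sqrt{470195857}}{468}}$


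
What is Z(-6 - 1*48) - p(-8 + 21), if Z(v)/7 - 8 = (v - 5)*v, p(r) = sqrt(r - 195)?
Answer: 22358 - I*sqrt(182) ≈ 22358.0 - 13.491*I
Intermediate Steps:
p(r) = sqrt(-195 + r)
Z(v) = 56 + 7*v*(-5 + v) (Z(v) = 56 + 7*((v - 5)*v) = 56 + 7*((-5 + v)*v) = 56 + 7*(v*(-5 + v)) = 56 + 7*v*(-5 + v))
Z(-6 - 1*48) - p(-8 + 21) = (56 - 35*(-6 - 1*48) + 7*(-6 - 1*48)**2) - sqrt(-195 + (-8 + 21)) = (56 - 35*(-6 - 48) + 7*(-6 - 48)**2) - sqrt(-195 + 13) = (56 - 35*(-54) + 7*(-54)**2) - sqrt(-182) = (56 + 1890 + 7*2916) - I*sqrt(182) = (56 + 1890 + 20412) - I*sqrt(182) = 22358 - I*sqrt(182)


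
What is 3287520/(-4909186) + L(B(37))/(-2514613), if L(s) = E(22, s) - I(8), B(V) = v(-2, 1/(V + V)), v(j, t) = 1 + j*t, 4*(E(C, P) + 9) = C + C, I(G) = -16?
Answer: -4133464447554/6172351467509 ≈ -0.66967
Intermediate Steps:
E(C, P) = -9 + C/2 (E(C, P) = -9 + (C + C)/4 = -9 + (2*C)/4 = -9 + C/2)
B(V) = 1 - 1/V (B(V) = 1 - 2/(V + V) = 1 - 2*1/(2*V) = 1 - 1/V)
L(s) = 18 (L(s) = (-9 + (½)*22) - 1*(-16) = (-9 + 11) + 16 = 2 + 16 = 18)
3287520/(-4909186) + L(B(37))/(-2514613) = 3287520/(-4909186) + 18/(-2514613) = 3287520*(-1/4909186) + 18*(-1/2514613) = -1643760/2454593 - 18/2514613 = -4133464447554/6172351467509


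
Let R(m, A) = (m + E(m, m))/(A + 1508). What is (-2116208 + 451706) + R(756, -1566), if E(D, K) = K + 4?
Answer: -48271316/29 ≈ -1.6645e+6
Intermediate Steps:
E(D, K) = 4 + K
R(m, A) = (4 + 2*m)/(1508 + A) (R(m, A) = (m + (4 + m))/(A + 1508) = (4 + 2*m)/(1508 + A))
(-2116208 + 451706) + R(756, -1566) = (-2116208 + 451706) + 2*(2 + 756)/(1508 - 1566) = -1664502 + 2*758/(-58) = -1664502 + 2*(-1/58)*758 = -1664502 - 758/29 = -48271316/29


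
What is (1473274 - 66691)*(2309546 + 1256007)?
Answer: 5015246235399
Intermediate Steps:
(1473274 - 66691)*(2309546 + 1256007) = 1406583*3565553 = 5015246235399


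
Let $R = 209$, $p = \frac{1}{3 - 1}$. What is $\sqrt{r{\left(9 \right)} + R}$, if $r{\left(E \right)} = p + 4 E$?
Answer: $\frac{\sqrt{982}}{2} \approx 15.668$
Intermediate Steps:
$p = \frac{1}{2} \approx 0.5$
$r{\left(E \right)} = \frac{1}{2} + 4 E$
$\sqrt{r{\left(9 \right)} + R} = \sqrt{\left(\frac{1}{2} + 4 \cdot 9\right) + 209} = \sqrt{\left(\frac{1}{2} + 36\right) + 209} = \sqrt{\frac{73}{2} + 209} = \sqrt{\frac{491}{2}} = \frac{\sqrt{982}}{2}$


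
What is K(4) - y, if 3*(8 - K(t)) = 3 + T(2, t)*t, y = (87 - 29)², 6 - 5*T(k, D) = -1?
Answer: -50383/15 ≈ -3358.9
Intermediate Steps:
T(k, D) = 7/5 (T(k, D) = 6/5 - ⅕*(-1) = 6/5 + ⅕ = 7/5)
y = 3364 (y = 58² = 3364)
K(t) = 7 - 7*t/15 (K(t) = 8 - (3 + 7*t/5)/3 = 8 + (-1 - 7*t/15) = 7 - 7*t/15)
K(4) - y = (7 - 7/15*4) - 1*3364 = (7 - 28/15) - 3364 = 77/15 - 3364 = -50383/15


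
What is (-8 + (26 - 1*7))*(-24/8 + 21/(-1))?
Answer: -264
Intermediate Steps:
(-8 + (26 - 1*7))*(-24/8 + 21/(-1)) = (-8 + (26 - 7))*(-24*⅛ + 21*(-1)) = (-8 + 19)*(-3 - 21) = 11*(-24) = -264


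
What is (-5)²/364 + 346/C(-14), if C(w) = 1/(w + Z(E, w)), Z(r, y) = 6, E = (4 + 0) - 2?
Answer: -1007527/364 ≈ -2767.9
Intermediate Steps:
E = 2 (E = 4 - 2 = 2)
C(w) = 1/(6 + w) (C(w) = 1/(w + 6) = 1/(6 + w))
(-5)²/364 + 346/C(-14) = (-5)²/364 + 346/(1/(6 - 14)) = 25*(1/364) + 346/(1/(-8)) = 25/364 + 346/(-⅛) = 25/364 + 346*(-8) = 25/364 - 2768 = -1007527/364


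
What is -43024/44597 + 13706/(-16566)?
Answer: -60181003/33581541 ≈ -1.7921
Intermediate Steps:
-43024/44597 + 13706/(-16566) = -43024*1/44597 + 13706*(-1/16566) = -43024/44597 - 623/753 = -60181003/33581541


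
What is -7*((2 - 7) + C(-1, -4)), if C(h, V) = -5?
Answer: 70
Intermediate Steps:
-7*((2 - 7) + C(-1, -4)) = -7*((2 - 7) - 5) = -7*(-5 - 5) = -7*(-10) = 70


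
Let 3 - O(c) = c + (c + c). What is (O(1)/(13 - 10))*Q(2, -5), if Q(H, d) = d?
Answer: 0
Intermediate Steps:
O(c) = 3 - 3*c (O(c) = 3 - (c + (c + c)) = 3 - (c + 2*c) = 3 - 3*c)
(O(1)/(13 - 10))*Q(2, -5) = ((3 - 3*1)/(13 - 10))*(-5) = ((3 - 3)/3)*(-5) = (0*(1/3))*(-5) = 0*(-5) = 0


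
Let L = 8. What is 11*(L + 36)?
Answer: 484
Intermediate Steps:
11*(L + 36) = 11*(8 + 36) = 11*44 = 484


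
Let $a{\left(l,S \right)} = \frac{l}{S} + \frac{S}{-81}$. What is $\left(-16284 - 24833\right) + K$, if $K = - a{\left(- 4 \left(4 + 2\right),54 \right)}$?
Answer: $- \frac{370043}{9} \approx -41116.0$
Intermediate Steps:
$a{\left(l,S \right)} = - \frac{S}{81} + \frac{l}{S}$ ($a{\left(l,S \right)} = \frac{l}{S} + S \left(- \frac{1}{81}\right) = \frac{l}{S} - \frac{S}{81} = - \frac{S}{81} + \frac{l}{S}$)
$K = \frac{10}{9}$ ($K = - (\left(- \frac{1}{81}\right) 54 + \frac{\left(-4\right) \left(4 + 2\right)}{54}) = - (- \frac{2}{3} + \left(-4\right) 6 \cdot \frac{1}{54}) = - (- \frac{2}{3} - \frac{4}{9}) = \left(-1\right) \left(- \frac{10}{9}\right) = \frac{10}{9} \approx 1.1111$)
$\left(-16284 - 24833\right) + K = \left(-16284 - 24833\right) + \frac{10}{9} = -41117 + \frac{10}{9} = - \frac{370043}{9}$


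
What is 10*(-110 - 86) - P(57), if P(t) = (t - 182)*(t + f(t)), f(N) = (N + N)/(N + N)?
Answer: 5290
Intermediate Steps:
f(N) = 1 (f(N) = (2*N)/((2*N)) = (2*N)*(1/(2*N)) = 1)
P(t) = (1 + t)*(-182 + t) (P(t) = (t - 182)*(t + 1) = (-182 + t)*(1 + t) = (1 + t)*(-182 + t))
10*(-110 - 86) - P(57) = 10*(-110 - 86) - (-182 + 57² - 181*57) = 10*(-196) - (-182 + 3249 - 10317) = -1960 - 1*(-7250) = -1960 + 7250 = 5290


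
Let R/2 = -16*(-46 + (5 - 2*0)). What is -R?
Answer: -1312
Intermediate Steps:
R = 1312 (R = 2*(-16*(-46 + (5 - 2*0))) = 2*(-16*(-46 + (5 + 0))) = 2*(-16*(-46 + 5)) = 2*(-16*(-41)) = 2*656 = 1312)
-R = -1*1312 = -1312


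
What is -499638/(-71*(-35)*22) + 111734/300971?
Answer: -6557638669/747912935 ≈ -8.7679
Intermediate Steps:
-499638/(-71*(-35)*22) + 111734/300971 = -499638/(2485*22) + 111734*(1/300971) = -499638/54670 + 111734/300971 = -499638*1/54670 + 111734/300971 = -249819/27335 + 111734/300971 = -6557638669/747912935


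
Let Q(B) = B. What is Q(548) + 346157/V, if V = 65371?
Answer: 36169465/65371 ≈ 553.29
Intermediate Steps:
Q(548) + 346157/V = 548 + 346157/65371 = 36169465/65371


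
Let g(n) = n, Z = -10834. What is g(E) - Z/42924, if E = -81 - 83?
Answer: -3514351/21462 ≈ -163.75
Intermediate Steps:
E = -164
g(E) - Z/42924 = -164 - (-10834)/42924 = -164 - 1*(-5417/21462) = -164 + 5417/21462 = -3514351/21462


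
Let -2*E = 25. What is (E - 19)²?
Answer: 3969/4 ≈ 992.25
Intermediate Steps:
E = -25/2 (E = -½*25 = -25/2 ≈ -12.500)
(E - 19)² = (-25/2 - 19)² = (-63/2)² = 3969/4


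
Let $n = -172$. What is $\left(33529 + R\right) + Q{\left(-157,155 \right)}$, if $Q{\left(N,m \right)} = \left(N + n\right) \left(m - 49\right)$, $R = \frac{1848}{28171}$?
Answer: $- \frac{3444377}{2561} \approx -1344.9$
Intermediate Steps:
$R = \frac{168}{2561}$ ($R = 1848 \cdot \frac{1}{28171} = \frac{168}{2561} \approx 0.065599$)
$Q{\left(N,m \right)} = \left(-172 + N\right) \left(-49 + m\right)$ ($Q{\left(N,m \right)} = \left(N - 172\right) \left(m - 49\right) = \left(-172 + N\right) \left(-49 + m\right)$)
$\left(33529 + R\right) + Q{\left(-157,155 \right)} = \left(33529 + \frac{168}{2561}\right) - 34874 = \frac{85867937}{2561} + \left(8428 - 26660 + 7693 - 24335\right) = \frac{85867937}{2561} - 34874 = - \frac{3444377}{2561}$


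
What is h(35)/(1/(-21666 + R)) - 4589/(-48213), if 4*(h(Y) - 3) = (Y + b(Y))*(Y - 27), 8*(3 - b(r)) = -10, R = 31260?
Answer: 37698279632/48213 ≈ 7.8191e+5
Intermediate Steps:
b(r) = 17/4 (b(r) = 3 - ⅛*(-10) = 3 + 5/4 = 17/4)
h(Y) = 3 + (-27 + Y)*(17/4 + Y)/4 (h(Y) = 3 + ((Y + 17/4)*(Y - 27))/4 = 3 + ((17/4 + Y)*(-27 + Y))/4 = 3 + ((-27 + Y)*(17/4 + Y))/4 = 3 + (-27 + Y)*(17/4 + Y)/4)
h(35)/(1/(-21666 + R)) - 4589/(-48213) = (-411/16 - 91/16*35 + (¼)*35²)/(1/(-21666 + 31260)) - 4589/(-48213) = (-411/16 - 3185/16 + (¼)*1225)/(1/9594) - 4589*(-1/48213) = (-411/16 - 3185/16 + 1225/4)/(1/9594) + 4589/48213 = (163/2)*9594 + 4589/48213 = 781911 + 4589/48213 = 37698279632/48213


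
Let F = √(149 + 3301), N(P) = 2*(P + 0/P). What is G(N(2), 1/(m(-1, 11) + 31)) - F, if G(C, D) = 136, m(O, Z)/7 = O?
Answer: 136 - 5*√138 ≈ 77.263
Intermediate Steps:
m(O, Z) = 7*O
N(P) = 2*P (N(P) = 2*(P + 0) = 2*P)
F = 5*√138 (F = √3450 = 5*√138 ≈ 58.737)
G(N(2), 1/(m(-1, 11) + 31)) - F = 136 - 5*√138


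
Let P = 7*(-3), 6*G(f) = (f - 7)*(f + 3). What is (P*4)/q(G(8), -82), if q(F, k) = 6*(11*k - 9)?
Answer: 14/911 ≈ 0.015368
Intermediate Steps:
G(f) = (-7 + f)*(3 + f)/6 (G(f) = ((f - 7)*(f + 3))/6 = ((-7 + f)*(3 + f))/6 = (-7 + f)*(3 + f)/6)
P = -21
q(F, k) = -54 + 66*k (q(F, k) = 6*(-9 + 11*k) = -54 + 66*k)
(P*4)/q(G(8), -82) = (-21*4)/(-54 + 66*(-82)) = -84/(-54 - 5412) = -84/(-5466) = -84*(-1/5466) = 14/911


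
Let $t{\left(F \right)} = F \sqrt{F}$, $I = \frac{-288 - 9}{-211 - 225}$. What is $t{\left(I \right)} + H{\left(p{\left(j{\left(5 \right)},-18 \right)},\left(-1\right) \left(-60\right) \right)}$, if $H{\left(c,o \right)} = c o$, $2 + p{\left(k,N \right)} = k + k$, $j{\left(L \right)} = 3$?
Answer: $240 + \frac{891 \sqrt{3597}}{95048} \approx 240.56$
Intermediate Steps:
$I = \frac{297}{436}$ ($I = - \frac{297}{-436} = \left(-297\right) \left(- \frac{1}{436}\right) = \frac{297}{436} \approx 0.68119$)
$p{\left(k,N \right)} = -2 + 2 k$ ($p{\left(k,N \right)} = -2 + \left(k + k\right) = -2 + 2 k$)
$t{\left(F \right)} = F^{\frac{3}{2}}$
$t{\left(I \right)} + H{\left(p{\left(j{\left(5 \right)},-18 \right)},\left(-1\right) \left(-60\right) \right)} = \left(\frac{297}{436}\right)^{\frac{3}{2}} + \left(-2 + 2 \cdot 3\right) \left(\left(-1\right) \left(-60\right)\right) = \frac{891 \sqrt{3597}}{95048} + \left(-2 + 6\right) 60 = \frac{891 \sqrt{3597}}{95048} + 4 \cdot 60 = \frac{891 \sqrt{3597}}{95048} + 240 = 240 + \frac{891 \sqrt{3597}}{95048}$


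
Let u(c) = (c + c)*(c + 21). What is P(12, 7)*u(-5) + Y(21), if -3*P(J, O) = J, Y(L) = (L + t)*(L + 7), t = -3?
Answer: 1144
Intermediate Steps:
Y(L) = (-3 + L)*(7 + L) (Y(L) = (L - 3)*(L + 7) = (-3 + L)*(7 + L))
P(J, O) = -J/3
u(c) = 2*c*(21 + c) (u(c) = (2*c)*(21 + c) = 2*c*(21 + c))
P(12, 7)*u(-5) + Y(21) = (-⅓*12)*(2*(-5)*(21 - 5)) + (-21 + 21² + 4*21) = -8*(-5)*16 + (-21 + 441 + 84) = -4*(-160) + 504 = 640 + 504 = 1144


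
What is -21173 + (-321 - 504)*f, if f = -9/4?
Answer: -77267/4 ≈ -19317.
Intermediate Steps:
f = -9/4 (f = -9*¼ = -9/4 ≈ -2.2500)
-21173 + (-321 - 504)*f = -21173 + (-321 - 504)*(-9/4) = -21173 - 825*(-9/4) = -21173 + 7425/4 = -77267/4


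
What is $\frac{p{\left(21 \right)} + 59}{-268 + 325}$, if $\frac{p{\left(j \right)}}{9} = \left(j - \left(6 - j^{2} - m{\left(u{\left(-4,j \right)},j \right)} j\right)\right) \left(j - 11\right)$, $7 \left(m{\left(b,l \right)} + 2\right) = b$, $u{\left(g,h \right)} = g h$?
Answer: $\frac{14639}{57} \approx 256.82$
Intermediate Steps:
$m{\left(b,l \right)} = -2 + \frac{b}{7}$
$p{\left(j \right)} = 9 \left(-11 + j\right) \left(-6 + j + j^{2} + j \left(-2 - \frac{4 j}{7}\right)\right)$ ($p{\left(j \right)} = 9 \left(j - \left(6 - j^{2} - \left(-2 + \frac{\left(-4\right) j}{7}\right) j\right)\right) \left(j - 11\right) = 9 \left(j - \left(6 - j^{2} - \left(-2 - \frac{4 j}{7}\right) j\right)\right) \left(-11 + j\right) = 9 \left(j - \left(6 - j^{2} - j \left(-2 - \frac{4 j}{7}\right)\right)\right) \left(-11 + j\right) = 9 \left(j + \left(-6 + j^{2} + j \left(-2 - \frac{4 j}{7}\right)\right)\right) \left(-11 + j\right) = 9 \left(-6 + j + j^{2} + j \left(-2 - \frac{4 j}{7}\right)\right) \left(-11 + j\right) = 9 \left(-11 + j\right) \left(-6 + j + j^{2} + j \left(-2 - \frac{4 j}{7}\right)\right)$)
$\frac{p{\left(21 \right)} + 59}{-268 + 325} = \frac{\left(594 + 45 \cdot 21 - \frac{360 \cdot 21^{2}}{7} + \frac{27 \cdot 21^{3}}{7}\right) + 59}{-268 + 325} = \frac{\left(594 + 945 - 22680 + \frac{27}{7} \cdot 9261\right) + 59}{57} = \left(\left(594 + 945 - 22680 + 35721\right) + 59\right) \frac{1}{57} = \left(14580 + 59\right) \frac{1}{57} = 14639 \cdot \frac{1}{57} = \frac{14639}{57}$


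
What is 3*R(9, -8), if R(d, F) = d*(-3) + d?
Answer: -54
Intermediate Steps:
R(d, F) = -2*d (R(d, F) = -3*d + d = -2*d)
3*R(9, -8) = 3*(-2*9) = 3*(-18) = -54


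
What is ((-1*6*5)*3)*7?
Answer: -630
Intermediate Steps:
((-1*6*5)*3)*7 = (-6*5*3)*7 = -30*3*7 = -90*7 = -630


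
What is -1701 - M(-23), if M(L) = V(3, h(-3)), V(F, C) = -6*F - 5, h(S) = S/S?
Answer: -1678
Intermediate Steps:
h(S) = 1
V(F, C) = -5 - 6*F
M(L) = -23 (M(L) = -5 - 6*3 = -5 - 18 = -23)
-1701 - M(-23) = -1701 - 1*(-23) = -1701 + 23 = -1678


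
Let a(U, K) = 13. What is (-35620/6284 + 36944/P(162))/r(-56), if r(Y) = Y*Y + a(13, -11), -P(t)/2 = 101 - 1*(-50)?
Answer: -30364167/747008929 ≈ -0.040648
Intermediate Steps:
P(t) = -302 (P(t) = -2*(101 - 1*(-50)) = -2*(101 + 50) = -2*151 = -302)
r(Y) = 13 + Y² (r(Y) = Y*Y + 13 = Y² + 13 = 13 + Y²)
(-35620/6284 + 36944/P(162))/r(-56) = (-35620/6284 + 36944/(-302))/(13 + (-56)²) = (-35620*1/6284 + 36944*(-1/302))/(13 + 3136) = (-8905/1571 - 18472/151)/3149 = -30364167/237221*1/3149 = -30364167/747008929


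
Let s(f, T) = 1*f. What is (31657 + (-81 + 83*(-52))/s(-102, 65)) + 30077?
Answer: 6301265/102 ≈ 61777.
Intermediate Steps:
s(f, T) = f
(31657 + (-81 + 83*(-52))/s(-102, 65)) + 30077 = (31657 + (-81 + 83*(-52))/(-102)) + 30077 = (31657 + (-81 - 4316)*(-1/102)) + 30077 = (31657 - 4397*(-1/102)) + 30077 = (31657 + 4397/102) + 30077 = 3233411/102 + 30077 = 6301265/102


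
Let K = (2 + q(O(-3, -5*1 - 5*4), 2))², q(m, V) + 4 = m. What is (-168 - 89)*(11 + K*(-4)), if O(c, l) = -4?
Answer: 34181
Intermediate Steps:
q(m, V) = -4 + m
K = 36 (K = (2 + (-4 - 4))² = (2 - 8)² = (-6)² = 36)
(-168 - 89)*(11 + K*(-4)) = (-168 - 89)*(11 + 36*(-4)) = -257*(11 - 144) = -257*(-133) = 34181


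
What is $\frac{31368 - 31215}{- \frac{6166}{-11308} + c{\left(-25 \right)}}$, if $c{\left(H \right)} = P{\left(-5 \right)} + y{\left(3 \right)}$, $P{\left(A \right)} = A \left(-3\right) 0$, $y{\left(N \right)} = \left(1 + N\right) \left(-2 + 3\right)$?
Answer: $\frac{865062}{25699} \approx 33.661$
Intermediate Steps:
$y{\left(N \right)} = 1 + N$ ($y{\left(N \right)} = \left(1 + N\right) 1 = 1 + N$)
$P{\left(A \right)} = 0$ ($P{\left(A \right)} = - 3 A 0 = 0$)
$c{\left(H \right)} = 4$ ($c{\left(H \right)} = 0 + \left(1 + 3\right) = 0 + 4 = 4$)
$\frac{31368 - 31215}{- \frac{6166}{-11308} + c{\left(-25 \right)}} = \frac{31368 - 31215}{- \frac{6166}{-11308} + 4} = \frac{153}{\left(-6166\right) \left(- \frac{1}{11308}\right) + 4} = \frac{153}{\frac{3083}{5654} + 4} = \frac{153}{\frac{25699}{5654}} = 153 \cdot \frac{5654}{25699} = \frac{865062}{25699}$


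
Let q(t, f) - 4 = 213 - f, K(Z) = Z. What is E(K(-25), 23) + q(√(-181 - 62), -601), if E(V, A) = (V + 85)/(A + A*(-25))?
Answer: 37623/46 ≈ 817.89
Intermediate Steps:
E(V, A) = -(85 + V)/(24*A) (E(V, A) = (85 + V)/(A - 25*A) = (85 + V)/((-24*A)) = (85 + V)*(-1/(24*A)) = -(85 + V)/(24*A))
q(t, f) = 217 - f (q(t, f) = 4 + (213 - f) = 217 - f)
E(K(-25), 23) + q(√(-181 - 62), -601) = (1/24)*(-85 - 1*(-25))/23 + (217 - 1*(-601)) = (1/24)*(1/23)*(-85 + 25) + (217 + 601) = (1/24)*(1/23)*(-60) + 818 = -5/46 + 818 = 37623/46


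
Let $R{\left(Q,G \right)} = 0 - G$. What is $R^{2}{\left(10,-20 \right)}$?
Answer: $400$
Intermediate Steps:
$R{\left(Q,G \right)} = - G$
$R^{2}{\left(10,-20 \right)} = \left(\left(-1\right) \left(-20\right)\right)^{2} = 20^{2} = 400$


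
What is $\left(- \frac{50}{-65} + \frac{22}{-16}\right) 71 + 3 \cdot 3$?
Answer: $- \frac{3537}{104} \approx -34.01$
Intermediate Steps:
$\left(- \frac{50}{-65} + \frac{22}{-16}\right) 71 + 3 \cdot 3 = \left(\left(-50\right) \left(- \frac{1}{65}\right) + 22 \left(- \frac{1}{16}\right)\right) 71 + 9 = \left(\frac{10}{13} - \frac{11}{8}\right) 71 + 9 = \left(- \frac{63}{104}\right) 71 + 9 = - \frac{4473}{104} + 9 = - \frac{3537}{104}$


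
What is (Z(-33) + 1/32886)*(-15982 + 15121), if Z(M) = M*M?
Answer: -1468327055/1566 ≈ -9.3763e+5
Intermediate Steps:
Z(M) = M**2
(Z(-33) + 1/32886)*(-15982 + 15121) = ((-33)**2 + 1/32886)*(-15982 + 15121) = (1089 + 1/32886)*(-861) = (35812855/32886)*(-861) = -1468327055/1566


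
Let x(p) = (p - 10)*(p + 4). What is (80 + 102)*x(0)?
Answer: -7280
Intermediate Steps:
x(p) = (-10 + p)*(4 + p)
(80 + 102)*x(0) = (80 + 102)*(-40 + 0² - 6*0) = 182*(-40 + 0 + 0) = 182*(-40) = -7280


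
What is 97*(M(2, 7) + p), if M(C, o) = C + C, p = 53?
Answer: 5529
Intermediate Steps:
M(C, o) = 2*C
97*(M(2, 7) + p) = 97*(2*2 + 53) = 97*(4 + 53) = 97*57 = 5529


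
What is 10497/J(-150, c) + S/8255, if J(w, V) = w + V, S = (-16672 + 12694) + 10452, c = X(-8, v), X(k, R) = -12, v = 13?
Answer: -2194973/34290 ≈ -64.012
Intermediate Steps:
c = -12
S = 6474 (S = -3978 + 10452 = 6474)
J(w, V) = V + w
10497/J(-150, c) + S/8255 = 10497/(-12 - 150) + 6474/8255 = 10497/(-162) + 6474*(1/8255) = 10497*(-1/162) + 498/635 = -3499/54 + 498/635 = -2194973/34290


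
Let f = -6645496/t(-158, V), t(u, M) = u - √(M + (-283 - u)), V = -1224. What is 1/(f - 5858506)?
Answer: (-√1349 + 158*I)/(74*(-12418898*I + 79169*√1349)) ≈ -1.7186e-7 + 2.7398e-10*I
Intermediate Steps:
t(u, M) = u - √(-283 + M - u)
f = -6645496/(-158 - I*√1349) (f = -6645496/(-158 - √(-283 - 1224 - 1*(-158))) = -6645496/(-158 - √(-283 - 1224 + 158)) = -6645496/(-158 - √(-1349)) = -6645496/(-158 - I*√1349) ≈ 39904.0 - 9276.0*I)
1/(f - 5858506) = 1/((1049988368/26313 - 6645496*I*√1349/26313) - 5858506) = 1/(-153104880010/26313 - 6645496*I*√1349/26313)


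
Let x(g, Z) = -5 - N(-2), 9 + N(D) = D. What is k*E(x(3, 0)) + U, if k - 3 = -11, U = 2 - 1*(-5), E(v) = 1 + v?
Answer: -49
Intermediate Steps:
N(D) = -9 + D
x(g, Z) = 6 (x(g, Z) = -5 - (-9 - 2) = -5 - 1*(-11) = -5 + 11 = 6)
U = 7 (U = 2 + 5 = 7)
k = -8 (k = 3 - 11 = -8)
k*E(x(3, 0)) + U = -8*(1 + 6) + 7 = -8*7 + 7 = -56 + 7 = -49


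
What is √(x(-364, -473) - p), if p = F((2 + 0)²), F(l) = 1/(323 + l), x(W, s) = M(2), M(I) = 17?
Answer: √1817466/327 ≈ 4.1227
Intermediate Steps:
x(W, s) = 17
p = 1/327 (p = 1/(323 + (2 + 0)²) = 1/(323 + 2²) = 1/(323 + 4) = 1/327 ≈ 0.0030581)
√(x(-364, -473) - p) = √(17 - 1*1/327) = √(17 - 1/327) = √(5558/327) = √1817466/327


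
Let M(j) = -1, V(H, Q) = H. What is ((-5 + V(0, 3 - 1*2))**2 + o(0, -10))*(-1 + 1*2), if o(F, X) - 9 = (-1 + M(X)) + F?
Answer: 32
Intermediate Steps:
o(F, X) = 7 + F (o(F, X) = 9 + ((-1 - 1) + F) = 9 + (-2 + F) = 7 + F)
((-5 + V(0, 3 - 1*2))**2 + o(0, -10))*(-1 + 1*2) = ((-5 + 0)**2 + (7 + 0))*(-1 + 1*2) = ((-5)**2 + 7)*(-1 + 2) = (25 + 7)*1 = 32*1 = 32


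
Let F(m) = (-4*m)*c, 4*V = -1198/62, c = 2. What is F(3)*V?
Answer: 3594/31 ≈ 115.94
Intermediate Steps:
V = -599/124 (V = (-1198/62)/4 = (-1198*1/62)/4 = (¼)*(-599/31) = -599/124 ≈ -4.8306)
F(m) = -8*m (F(m) = -4*m*2 = -8*m)
F(3)*V = -8*3*(-599/124) = -24*(-599/124) = 3594/31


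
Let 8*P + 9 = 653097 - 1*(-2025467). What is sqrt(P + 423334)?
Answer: sqrt(12130454)/4 ≈ 870.72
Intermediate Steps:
P = 2678555/8 (P = -9/8 + (653097 - 1*(-2025467))/8 = -9/8 + (653097 + 2025467)/8 = -9/8 + (1/8)*2678564 = -9/8 + 669641/2 = 2678555/8 ≈ 3.3482e+5)
sqrt(P + 423334) = sqrt(2678555/8 + 423334) = sqrt(6065227/8) = sqrt(12130454)/4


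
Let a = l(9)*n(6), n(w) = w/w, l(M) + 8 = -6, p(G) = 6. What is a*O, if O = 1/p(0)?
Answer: -7/3 ≈ -2.3333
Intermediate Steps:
l(M) = -14 (l(M) = -8 - 6 = -14)
n(w) = 1
O = 1/6 ≈ 0.16667
a = -14 (a = -14*1 = -14)
a*O = -14*1/6 = -7/3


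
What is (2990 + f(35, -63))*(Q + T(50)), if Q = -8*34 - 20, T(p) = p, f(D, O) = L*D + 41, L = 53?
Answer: -1182412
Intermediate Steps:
f(D, O) = 41 + 53*D (f(D, O) = 53*D + 41 = 41 + 53*D)
Q = -292 (Q = -272 - 20 = -292)
(2990 + f(35, -63))*(Q + T(50)) = (2990 + (41 + 53*35))*(-292 + 50) = (2990 + (41 + 1855))*(-242) = (2990 + 1896)*(-242) = 4886*(-242) = -1182412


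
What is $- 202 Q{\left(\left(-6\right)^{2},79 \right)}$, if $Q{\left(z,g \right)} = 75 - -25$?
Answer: $-20200$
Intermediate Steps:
$Q{\left(z,g \right)} = 100$ ($Q{\left(z,g \right)} = 75 + 25 = 100$)
$- 202 Q{\left(\left(-6\right)^{2},79 \right)} = \left(-202\right) 100 = -20200$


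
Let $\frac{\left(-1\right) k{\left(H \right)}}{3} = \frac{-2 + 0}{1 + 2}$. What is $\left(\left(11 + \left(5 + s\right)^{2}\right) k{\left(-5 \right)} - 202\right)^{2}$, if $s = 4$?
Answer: $324$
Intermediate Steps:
$k{\left(H \right)} = 2$ ($k{\left(H \right)} = - 3 \frac{-2 + 0}{1 + 2} = - 3 \left(- \frac{2}{3}\right) = - 3 \left(\left(-2\right) \frac{1}{3}\right) = \left(-3\right) \left(- \frac{2}{3}\right) = 2$)
$\left(\left(11 + \left(5 + s\right)^{2}\right) k{\left(-5 \right)} - 202\right)^{2} = \left(\left(11 + \left(5 + 4\right)^{2}\right) 2 - 202\right)^{2} = \left(\left(11 + 9^{2}\right) 2 - 202\right)^{2} = \left(\left(11 + 81\right) 2 - 202\right)^{2} = \left(92 \cdot 2 - 202\right)^{2} = \left(184 - 202\right)^{2} = \left(-18\right)^{2} = 324$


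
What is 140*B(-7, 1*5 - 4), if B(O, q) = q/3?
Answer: 140/3 ≈ 46.667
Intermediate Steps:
B(O, q) = q/3 (B(O, q) = q*(⅓) = q/3)
140*B(-7, 1*5 - 4) = 140*((1*5 - 4)/3) = 140*((5 - 4)/3) = 140*((⅓)*1) = 140*(⅓) = 140/3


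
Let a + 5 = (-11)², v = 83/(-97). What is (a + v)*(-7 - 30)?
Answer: -413253/97 ≈ -4260.3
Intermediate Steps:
v = -83/97 (v = 83*(-1/97) = -83/97 ≈ -0.85567)
a = 116 (a = -5 + (-11)² = -5 + 121 = 116)
(a + v)*(-7 - 30) = (116 - 83/97)*(-7 - 30) = (11169/97)*(-37) = -413253/97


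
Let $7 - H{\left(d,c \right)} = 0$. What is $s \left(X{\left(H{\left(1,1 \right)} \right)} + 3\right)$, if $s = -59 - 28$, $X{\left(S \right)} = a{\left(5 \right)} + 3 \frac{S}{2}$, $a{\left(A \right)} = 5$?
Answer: $- \frac{3219}{2} \approx -1609.5$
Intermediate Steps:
$H{\left(d,c \right)} = 7$ ($H{\left(d,c \right)} = 7 - 0 = 7 + 0 = 7$)
$X{\left(S \right)} = 5 + \frac{3 S}{2}$ ($X{\left(S \right)} = 5 + 3 \frac{S}{2} = 5 + \frac{3 S}{2}$)
$s = -87$
$s \left(X{\left(H{\left(1,1 \right)} \right)} + 3\right) = - 87 \left(\left(5 + \frac{3}{2} \cdot 7\right) + 3\right) = - 87 \left(\left(5 + \frac{21}{2}\right) + 3\right) = - 87 \left(\frac{31}{2} + 3\right) = \left(-87\right) \frac{37}{2} = - \frac{3219}{2}$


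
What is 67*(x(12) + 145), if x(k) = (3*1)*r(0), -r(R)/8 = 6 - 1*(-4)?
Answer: -6365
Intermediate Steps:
r(R) = -80 (r(R) = -8*(6 - 1*(-4)) = -8*(6 + 4) = -8*10 = -80)
x(k) = -240 (x(k) = (3*1)*(-80) = 3*(-80) = -240)
67*(x(12) + 145) = 67*(-240 + 145) = 67*(-95) = -6365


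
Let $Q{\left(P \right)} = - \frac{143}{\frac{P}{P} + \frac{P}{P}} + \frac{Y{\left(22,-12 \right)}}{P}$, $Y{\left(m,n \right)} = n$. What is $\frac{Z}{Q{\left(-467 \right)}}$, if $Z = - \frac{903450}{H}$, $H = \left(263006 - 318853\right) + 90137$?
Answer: $\frac{28127410}{76303251} \approx 0.36863$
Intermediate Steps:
$H = 34290$ ($H = -55847 + 90137 = 34290$)
$Q{\left(P \right)} = - \frac{143}{2} - \frac{12}{P}$ ($Q{\left(P \right)} = - \frac{143}{\frac{P}{P} + \frac{P}{P}} - \frac{12}{P} = - \frac{143}{1 + 1} - \frac{12}{P} = - \frac{143}{2} - \frac{12}{P}$)
$Z = - \frac{30115}{1143}$ ($Z = - \frac{903450}{34290} = \left(-903450\right) \frac{1}{34290} = - \frac{30115}{1143} \approx -26.347$)
$\frac{Z}{Q{\left(-467 \right)}} = - \frac{30115}{1143 \left(- \frac{143}{2} - \frac{12}{-467}\right)} = - \frac{30115}{1143 \left(- \frac{143}{2} - - \frac{12}{467}\right)} = - \frac{30115}{1143 \left(- \frac{143}{2} + \frac{12}{467}\right)} = - \frac{30115}{1143 \left(- \frac{66757}{934}\right)} = \left(- \frac{30115}{1143}\right) \left(- \frac{934}{66757}\right) = \frac{28127410}{76303251}$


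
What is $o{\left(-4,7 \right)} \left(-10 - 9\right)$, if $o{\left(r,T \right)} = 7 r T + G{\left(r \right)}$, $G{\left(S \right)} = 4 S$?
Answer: $4028$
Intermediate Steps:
$o{\left(r,T \right)} = 4 r + 7 T r$ ($o{\left(r,T \right)} = 7 r T + 4 r = 7 T r + 4 r = 4 r + 7 T r$)
$o{\left(-4,7 \right)} \left(-10 - 9\right) = - 4 \left(4 + 7 \cdot 7\right) \left(-10 - 9\right) = - 4 \left(4 + 49\right) \left(-19\right) = \left(-4\right) 53 \left(-19\right) = \left(-212\right) \left(-19\right) = 4028$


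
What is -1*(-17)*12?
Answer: 204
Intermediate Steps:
-1*(-17)*12 = 17*12 = 204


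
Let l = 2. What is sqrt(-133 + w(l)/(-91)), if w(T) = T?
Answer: 3*I*sqrt(122395)/91 ≈ 11.534*I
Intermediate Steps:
sqrt(-133 + w(l)/(-91)) = sqrt(-133 + 2/(-91)) = sqrt(-133 + 2*(-1/91)) = sqrt(-133 - 2/91) = sqrt(-12105/91) = 3*I*sqrt(122395)/91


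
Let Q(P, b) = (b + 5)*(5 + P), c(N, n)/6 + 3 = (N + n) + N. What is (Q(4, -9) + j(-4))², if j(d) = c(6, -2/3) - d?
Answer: 324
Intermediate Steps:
c(N, n) = -18 + 6*n + 12*N (c(N, n) = -18 + 6*((N + n) + N) = -18 + 6*(n + 2*N) = -18 + (6*n + 12*N) = -18 + 6*n + 12*N)
Q(P, b) = (5 + P)*(5 + b) (Q(P, b) = (5 + b)*(5 + P) = (5 + P)*(5 + b))
j(d) = 50 - d (j(d) = (-18 + 6*(-2/3) + 12*6) - d = (-18 + 6*(-2*⅓) + 72) - d = (-18 + 6*(-⅔) + 72) - d = (-18 - 4 + 72) - d = 50 - d)
(Q(4, -9) + j(-4))² = ((25 + 5*4 + 5*(-9) + 4*(-9)) + (50 - 1*(-4)))² = ((25 + 20 - 45 - 36) + (50 + 4))² = (-36 + 54)² = 18² = 324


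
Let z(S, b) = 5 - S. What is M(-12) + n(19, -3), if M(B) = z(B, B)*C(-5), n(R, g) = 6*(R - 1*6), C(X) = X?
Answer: -7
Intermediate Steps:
n(R, g) = -36 + 6*R (n(R, g) = 6*(R - 6) = 6*(-6 + R) = -36 + 6*R)
M(B) = -25 + 5*B (M(B) = (5 - B)*(-5) = -25 + 5*B)
M(-12) + n(19, -3) = (-25 + 5*(-12)) + (-36 + 6*19) = (-25 - 60) + (-36 + 114) = -85 + 78 = -7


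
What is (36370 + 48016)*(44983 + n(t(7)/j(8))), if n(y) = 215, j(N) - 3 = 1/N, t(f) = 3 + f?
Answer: 3814078428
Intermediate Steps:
j(N) = 3 + 1/N
(36370 + 48016)*(44983 + n(t(7)/j(8))) = (36370 + 48016)*(44983 + 215) = 84386*45198 = 3814078428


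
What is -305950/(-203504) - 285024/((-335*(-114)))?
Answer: -3859941133/647651480 ≈ -5.9599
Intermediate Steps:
-305950/(-203504) - 285024/((-335*(-114))) = -305950*(-1/203504) - 285024/38190 = 152975/101752 - 285024*1/38190 = 152975/101752 - 47504/6365 = -3859941133/647651480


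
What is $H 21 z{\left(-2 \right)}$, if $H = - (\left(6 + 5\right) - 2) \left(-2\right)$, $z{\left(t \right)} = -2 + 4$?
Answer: $756$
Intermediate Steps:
$z{\left(t \right)} = 2$
$H = 18$ ($H = - (11 - 2) \left(-2\right) = \left(-1\right) 9 \left(-2\right) = \left(-9\right) \left(-2\right) = 18$)
$H 21 z{\left(-2 \right)} = 18 \cdot 21 \cdot 2 = 378 \cdot 2 = 756$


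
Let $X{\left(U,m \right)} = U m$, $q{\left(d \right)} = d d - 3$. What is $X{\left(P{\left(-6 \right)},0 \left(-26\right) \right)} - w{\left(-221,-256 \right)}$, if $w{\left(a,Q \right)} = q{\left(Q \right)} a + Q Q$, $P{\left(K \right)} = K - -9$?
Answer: $14417257$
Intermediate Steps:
$q{\left(d \right)} = -3 + d^{2}$ ($q{\left(d \right)} = d^{2} - 3 = -3 + d^{2}$)
$P{\left(K \right)} = 9 + K$ ($P{\left(K \right)} = K + 9 = 9 + K$)
$w{\left(a,Q \right)} = Q^{2} + a \left(-3 + Q^{2}\right)$ ($w{\left(a,Q \right)} = \left(-3 + Q^{2}\right) a + Q Q = a \left(-3 + Q^{2}\right) + Q^{2} = Q^{2} + a \left(-3 + Q^{2}\right)$)
$X{\left(P{\left(-6 \right)},0 \left(-26\right) \right)} - w{\left(-221,-256 \right)} = \left(9 - 6\right) 0 \left(-26\right) - \left(\left(-256\right)^{2} - 221 \left(-3 + \left(-256\right)^{2}\right)\right) = 3 \cdot 0 - \left(65536 - 221 \left(-3 + 65536\right)\right) = 0 - \left(65536 - 14482793\right) = 0 - -14417257 = 0 + 14417257 = 14417257$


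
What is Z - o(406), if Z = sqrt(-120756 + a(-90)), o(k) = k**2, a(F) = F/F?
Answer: -164836 + I*sqrt(120755) ≈ -1.6484e+5 + 347.5*I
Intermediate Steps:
a(F) = 1
Z = I*sqrt(120755) (Z = sqrt(-120756 + 1) = sqrt(-120755) = I*sqrt(120755) ≈ 347.5*I)
Z - o(406) = I*sqrt(120755) - 1*406**2 = I*sqrt(120755) - 1*164836 = I*sqrt(120755) - 164836 = -164836 + I*sqrt(120755)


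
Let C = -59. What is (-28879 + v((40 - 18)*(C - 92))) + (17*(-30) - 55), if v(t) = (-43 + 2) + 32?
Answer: -29453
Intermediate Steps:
v(t) = -9 (v(t) = -41 + 32 = -9)
(-28879 + v((40 - 18)*(C - 92))) + (17*(-30) - 55) = (-28879 - 9) + (17*(-30) - 55) = -28888 + (-510 - 55) = -28888 - 565 = -29453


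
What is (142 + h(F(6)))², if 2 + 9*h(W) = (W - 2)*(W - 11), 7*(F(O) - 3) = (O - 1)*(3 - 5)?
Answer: 3934049284/194481 ≈ 20228.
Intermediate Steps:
F(O) = 23/7 - 2*O/7 (F(O) = 3 + ((O - 1)*(3 - 5))/7 = 3 + ((-1 + O)*(-2))/7 = 3 + (2 - 2*O)/7 = 3 + (2/7 - 2*O/7) = 23/7 - 2*O/7)
h(W) = -2/9 + (-11 + W)*(-2 + W)/9 (h(W) = -2/9 + ((W - 2)*(W - 11))/9 = -2/9 + ((-2 + W)*(-11 + W))/9 = -2/9 + ((-11 + W)*(-2 + W))/9 = -2/9 + (-11 + W)*(-2 + W)/9)
(142 + h(F(6)))² = (142 + (20/9 - 13*(23/7 - 2/7*6)/9 + (23/7 - 2/7*6)²/9))² = (142 + (20/9 - 13*(23/7 - 12/7)/9 + (23/7 - 12/7)²/9))² = (142 + (20/9 - 13/9*11/7 + (11/7)²/9))² = (142 + (20/9 - 143/63 + (⅑)*(121/49)))² = (142 + (20/9 - 143/63 + 121/441))² = (142 + 100/441)² = (62722/441)² = 3934049284/194481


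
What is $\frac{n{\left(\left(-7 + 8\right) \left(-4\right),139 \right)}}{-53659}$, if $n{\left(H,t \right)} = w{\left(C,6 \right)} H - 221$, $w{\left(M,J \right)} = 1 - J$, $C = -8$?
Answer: $\frac{201}{53659} \approx 0.0037459$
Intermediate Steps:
$n{\left(H,t \right)} = -221 - 5 H$ ($n{\left(H,t \right)} = \left(1 - 6\right) H - 221 = - 5 H - 221 = -221 - 5 H$)
$\frac{n{\left(\left(-7 + 8\right) \left(-4\right),139 \right)}}{-53659} = \frac{-221 - 5 \left(-7 + 8\right) \left(-4\right)}{-53659} = \left(-221 - 5 \cdot 1 \left(-4\right)\right) \left(- \frac{1}{53659}\right) = \left(-221 - -20\right) \left(- \frac{1}{53659}\right) = \left(-221 + 20\right) \left(- \frac{1}{53659}\right) = \left(-201\right) \left(- \frac{1}{53659}\right) = \frac{201}{53659}$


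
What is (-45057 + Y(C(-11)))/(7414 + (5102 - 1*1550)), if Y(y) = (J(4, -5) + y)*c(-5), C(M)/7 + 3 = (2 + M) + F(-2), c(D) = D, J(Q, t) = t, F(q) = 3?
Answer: -44717/10966 ≈ -4.0778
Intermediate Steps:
C(M) = 14 + 7*M (C(M) = -21 + 7*((2 + M) + 3) = -21 + 7*(5 + M) = -21 + (35 + 7*M) = 14 + 7*M)
Y(y) = 25 - 5*y (Y(y) = (-5 + y)*(-5) = 25 - 5*y)
(-45057 + Y(C(-11)))/(7414 + (5102 - 1*1550)) = (-45057 + (25 - 5*(14 + 7*(-11))))/(7414 + (5102 - 1*1550)) = (-45057 + (25 - 5*(14 - 77)))/(7414 + (5102 - 1550)) = (-45057 + (25 - 5*(-63)))/(7414 + 3552) = (-45057 + (25 + 315))/10966 = (-45057 + 340)*(1/10966) = -44717*1/10966 = -44717/10966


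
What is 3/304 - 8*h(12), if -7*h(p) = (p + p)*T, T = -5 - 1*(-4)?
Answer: -58347/2128 ≈ -27.419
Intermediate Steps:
T = -1 (T = -5 + 4 = -1)
h(p) = 2*p/7 (h(p) = -(p + p)*(-1)/7 = -2*p*(-1)/7 = -(-2)*p/7 = 2*p/7)
3/304 - 8*h(12) = 3/304 - 16*12/7 = 3*(1/304) - 8*24/7 = 3/304 - 192/7 = -58347/2128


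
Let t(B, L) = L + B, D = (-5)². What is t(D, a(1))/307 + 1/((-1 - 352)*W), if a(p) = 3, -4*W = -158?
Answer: 780222/8561309 ≈ 0.091133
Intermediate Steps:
D = 25
W = 79/2 (W = -¼*(-158) = 79/2 ≈ 39.500)
t(B, L) = B + L
t(D, a(1))/307 + 1/((-1 - 352)*W) = (25 + 3)/307 + 1/((-1 - 352)*(79/2)) = 28*(1/307) + (2/79)/(-353) = 28/307 - 1/353*2/79 = 28/307 - 2/27887 = 780222/8561309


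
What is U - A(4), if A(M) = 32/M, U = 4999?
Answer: 4991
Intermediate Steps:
U - A(4) = 4999 - 32/4 = 4999 - 1*8 = 4999 - 8 = 4991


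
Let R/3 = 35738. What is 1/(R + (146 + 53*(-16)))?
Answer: 1/106512 ≈ 9.3886e-6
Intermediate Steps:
R = 107214 (R = 3*35738 = 107214)
1/(R + (146 + 53*(-16))) = 1/(107214 + (146 + 53*(-16))) = 1/(107214 + (146 - 848)) = 1/(107214 - 702) = 1/106512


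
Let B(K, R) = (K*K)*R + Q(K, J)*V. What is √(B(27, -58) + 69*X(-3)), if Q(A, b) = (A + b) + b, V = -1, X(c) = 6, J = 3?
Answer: I*√41901 ≈ 204.7*I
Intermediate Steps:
Q(A, b) = A + 2*b
B(K, R) = -6 - K + R*K² (B(K, R) = (K*K)*R + (K + 2*3)*(-1) = K²*R + (K + 6)*(-1) = R*K² + (6 + K)*(-1) = R*K² + (-6 - K) = -6 - K + R*K²)
√(B(27, -58) + 69*X(-3)) = √((-6 - 1*27 - 58*27²) + 69*6) = √((-6 - 27 - 58*729) + 414) = √((-6 - 27 - 42282) + 414) = √(-42315 + 414) = √(-41901) = I*√41901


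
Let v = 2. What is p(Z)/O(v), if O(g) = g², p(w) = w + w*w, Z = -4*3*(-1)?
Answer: 39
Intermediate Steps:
Z = 12 (Z = -12*(-1) = 12)
p(w) = w + w²
p(Z)/O(v) = (12*(1 + 12))/(2²) = (12*13)/4 = 156*(¼) = 39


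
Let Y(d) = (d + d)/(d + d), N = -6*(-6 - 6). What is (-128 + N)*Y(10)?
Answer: -56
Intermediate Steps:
N = 72 (N = -6*(-12) = 72)
Y(d) = 1 (Y(d) = (2*d)/((2*d)) = (2*d)*(1/(2*d)) = 1)
(-128 + N)*Y(10) = (-128 + 72)*1 = -56*1 = -56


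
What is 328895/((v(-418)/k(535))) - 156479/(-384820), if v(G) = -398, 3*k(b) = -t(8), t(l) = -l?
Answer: -506168077637/229737540 ≈ -2203.2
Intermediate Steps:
k(b) = 8/3 (k(b) = (-(-1)*8)/3 = (-1*(-8))/3 = (1/3)*8 = 8/3)
328895/((v(-418)/k(535))) - 156479/(-384820) = 328895/((-398/8/3)) - 156479/(-384820) = 328895/((-398*3/8)) - 156479*(-1/384820) = 328895/(-597/4) + 156479/384820 = 328895*(-4/597) + 156479/384820 = -1315580/597 + 156479/384820 = -506168077637/229737540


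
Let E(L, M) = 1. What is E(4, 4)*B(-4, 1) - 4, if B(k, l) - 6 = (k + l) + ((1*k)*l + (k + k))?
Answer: -13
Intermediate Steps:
B(k, l) = 6 + l + 3*k + k*l (B(k, l) = 6 + ((k + l) + ((1*k)*l + (k + k))) = 6 + ((k + l) + (k*l + 2*k)) = 6 + ((k + l) + (2*k + k*l)) = 6 + (l + 3*k + k*l) = 6 + l + 3*k + k*l)
E(4, 4)*B(-4, 1) - 4 = 1*(6 + 1 + 3*(-4) - 4*1) - 4 = 1*(6 + 1 - 12 - 4) - 4 = 1*(-9) - 4 = -9 - 4 = -13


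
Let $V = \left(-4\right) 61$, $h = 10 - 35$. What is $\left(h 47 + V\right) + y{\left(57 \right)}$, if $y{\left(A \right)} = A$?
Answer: $-1362$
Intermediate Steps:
$h = -25$
$V = -244$
$\left(h 47 + V\right) + y{\left(57 \right)} = \left(\left(-25\right) 47 - 244\right) + 57 = \left(-1175 - 244\right) + 57 = -1419 + 57 = -1362$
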